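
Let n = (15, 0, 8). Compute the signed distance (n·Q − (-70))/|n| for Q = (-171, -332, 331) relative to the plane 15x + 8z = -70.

n·Q − (-70) = 153.
|n| = 17, so the signed distance is 153/17 = 9.

9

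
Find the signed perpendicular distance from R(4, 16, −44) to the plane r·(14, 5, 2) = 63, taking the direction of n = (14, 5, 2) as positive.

n·R − 63 = -15.
|n| = 15, so the signed distance is -15/15 = -1.

-1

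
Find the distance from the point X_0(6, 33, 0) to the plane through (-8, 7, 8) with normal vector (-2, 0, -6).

√10

The plane has equation n·(r − (-8, 7, 8)) = 0, i.e. n·r = -32.
Then n·(6, 33, 0) - (-32) = 20.
|n| = √(4 + 0 + 36) = 2√10, so the distance is |20|/(2√10) = √10.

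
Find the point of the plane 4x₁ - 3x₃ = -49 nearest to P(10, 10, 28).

The perpendicular from P has direction n = (4, 0, -3): r = (10, 10, 28) + λ(4, 0, -3).
Substitute into the plane: n·(P + λn) = -49 gives -44 + 25λ = -49, so λ = -1/5.
Foot = (10, 10, 28) + (-1/5)·(4, 0, -3) = (46/5, 10, 143/5).

(46/5, 10, 143/5)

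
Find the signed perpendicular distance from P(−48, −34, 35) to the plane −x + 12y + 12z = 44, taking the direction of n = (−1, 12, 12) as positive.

n·P − 44 = 16.
|n| = 17, so the signed distance is 16/17.

16/17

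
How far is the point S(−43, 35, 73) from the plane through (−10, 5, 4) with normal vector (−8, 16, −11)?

5/7

The plane has equation n·(r − (−10, 5, 4)) = 0, i.e. n·r = 116.
Then n·(−43, 35, 73) − 116 = −15.
|n| = √(64 + 256 + 121) = 21, so the distance is |-15|/21 = 5/7.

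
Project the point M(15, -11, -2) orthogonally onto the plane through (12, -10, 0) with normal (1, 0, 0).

(12, -11, -2)

The perpendicular from M has direction n = (1, 0, 0): r = (15, -11, -2) + λ(1, 0, 0).
Substitute into the plane: n·(M + λn) = 12 gives 15 + 1λ = 12, so λ = -3.
Foot = (15, -11, -2) + (-3)·(1, 0, 0) = (12, -11, -2).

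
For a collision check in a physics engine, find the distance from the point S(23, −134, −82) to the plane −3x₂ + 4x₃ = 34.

Normal vector n = (0, −3, 4), and n·(23, −134, −82) − 34 = 40.
|n| = √(0 + 9 + 16) = 5, so the distance is |40|/5 = 8.

8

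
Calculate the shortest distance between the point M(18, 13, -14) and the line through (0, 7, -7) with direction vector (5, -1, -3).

√94

Direction vector d = (5, -1, -3).
AP = (18, 6, -7); AP·d = 105, |AP|² = 409, |d|² = 35.
distance² = |AP|² − (AP·d)²/|d|² = 409 − 11025/35 = 94, so the distance is √94.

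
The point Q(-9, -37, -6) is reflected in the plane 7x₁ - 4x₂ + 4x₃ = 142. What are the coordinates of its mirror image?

(5, -45, 2)

With n = (7, -4, 4), the signed offset is (n·Q − 142)/|n|² = -81/81 = -1.
Q' = Q − 2t·n = (-9, -37, -6) − (-2)·(7, -4, 4) = (5, -45, 2).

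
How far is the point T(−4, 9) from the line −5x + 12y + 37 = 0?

165/13

The normal to the line is n = (−5, 12) with |n| = 13.
|n·T − (-37)| = |128 − (-37)| = 165, so the distance is 165/13.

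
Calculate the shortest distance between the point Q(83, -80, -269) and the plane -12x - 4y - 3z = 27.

8

n = (-12, -4, -3); n·P − 27 = 104; |n| = 13; distance = 104/13 = 8.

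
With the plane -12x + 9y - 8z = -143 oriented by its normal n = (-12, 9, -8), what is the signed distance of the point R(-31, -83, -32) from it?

24/17

n·R − (-143) = 24.
|n| = 17, so the signed distance is 24/17.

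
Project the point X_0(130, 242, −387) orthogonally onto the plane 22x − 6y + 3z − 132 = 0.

(2880/23, 5596/23, -8916/23)

n = (22, −6, 3), |n|² = 529, and n·X_0 − 132 = 115.
t = 115/529 = 5/23, so the foot is X_0 − t·n = (130, 242, −387) − (5/23)·(22, −6, 3) = (2880/23, 5596/23, −8916/23).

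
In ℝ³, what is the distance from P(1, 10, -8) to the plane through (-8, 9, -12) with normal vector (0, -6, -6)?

5/√2

The plane has equation n·(r − (-8, 9, -12)) = 0, i.e. n·r = 18.
d = |(-6)·10 + (-6)·(-8) − 18| / √(0 + 36 + 36) = |-30| / (6√2) = 5√2/2.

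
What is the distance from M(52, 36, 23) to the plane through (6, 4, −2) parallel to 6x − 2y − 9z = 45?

13/11

Parallel planes share the normal n = (6, −2, −9); since (6, 4, −2) lies on the plane, its equation is 6x − 2y − 9z = 46.
n = (6, −2, −9); n·P − 46 = -13; |n| = 11; distance = 13/11.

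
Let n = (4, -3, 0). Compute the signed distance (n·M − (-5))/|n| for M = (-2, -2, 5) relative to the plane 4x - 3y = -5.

3/5

n·M − (-5) = 3.
|n| = 5, so the signed distance is 3/5.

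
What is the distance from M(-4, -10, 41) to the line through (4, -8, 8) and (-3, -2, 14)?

A direction vector is d = (-7, 6, 6).
AP = (-8, -2, 33); AP·d = 242, |AP|² = 1157, |d|² = 121.
distance² = |AP|² − (AP·d)²/|d|² = 1157 − 58564/121 = 673, so the distance is √673.

√673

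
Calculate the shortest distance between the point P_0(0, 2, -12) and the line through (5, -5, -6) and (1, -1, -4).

A direction vector is d = (-4, 4, 2).
AP = (-5, 7, -6); AP·d = 36, |AP|² = 110, |d|² = 36.
distance² = |AP|² − (AP·d)²/|d|² = 110 − 1296/36 = 74, so the distance is √74.

√74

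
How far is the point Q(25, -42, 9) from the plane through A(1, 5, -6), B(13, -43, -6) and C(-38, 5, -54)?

1/21

AB = (12, -48, 0) and AC = (-39, 0, -48), so a normal is n = AB × AC = (2304, 576, -1872).
n = (2304, 576, -1872); n·P − 16416 = 144; |n| = 3024; distance = 144/3024 = 1/21.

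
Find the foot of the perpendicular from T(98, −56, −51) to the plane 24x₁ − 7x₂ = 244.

The perpendicular from T has direction n = (24, −7, 0): r = (98, −56, −51) + λ(24, −7, 0).
Substitute into the plane: n·(T + λn) = 244 gives 2744 + 625λ = 244, so λ = -4.
Foot = (98, −56, −51) + (-4)·(24, −7, 0) = (2, −28, −51).

(2, -28, -51)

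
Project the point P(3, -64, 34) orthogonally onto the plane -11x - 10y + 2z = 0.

(36, -34, 28)

n = (-11, -10, 2), |n|² = 225, and n·P − 0 = 675.
t = 675/225 = 3, so the foot is P − t·n = (3, -64, 34) − 3·(-11, -10, 2) = (36, -34, 28).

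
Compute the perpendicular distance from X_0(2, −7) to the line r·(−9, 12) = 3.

d = |(-9)·2 + 12·(-7) − 3| / √(81 + 144) = |-105|/15 = 7.

7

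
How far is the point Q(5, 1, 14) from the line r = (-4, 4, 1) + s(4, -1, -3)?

√259

Direction vector d = (4, -1, -3).
AP = (9, -3, 13), and AP × d = (22, 79, 3).
|AP × d|² = 6734 and |d|² = 26, so the distance is √(6734/26) = √259.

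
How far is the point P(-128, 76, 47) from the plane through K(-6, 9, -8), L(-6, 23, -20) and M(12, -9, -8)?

KL = (0, 14, -12) and KM = (18, -18, 0), so a normal is n = KL × KM = (-216, -216, -252).
Then n·(-128, 76, 47) - 1368 = -1980.
|n| = √(46656 + 46656 + 63504) = 396, so the distance is |-1980|/396 = 5.

5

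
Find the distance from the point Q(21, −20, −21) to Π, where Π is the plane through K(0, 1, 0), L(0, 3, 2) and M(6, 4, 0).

KL = (0, 2, 2) and KM = (6, 3, 0), so a normal is n = KL × KM = (−6, 12, −12).
Then n·(21, −20, −21) − 12 = −126.
|n| = √(36 + 144 + 144) = 18, so the distance is |-126|/18 = 7.

7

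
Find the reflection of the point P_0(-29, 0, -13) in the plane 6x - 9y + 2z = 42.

(-5, -36, -5)

With n = (6, -9, 2), the signed offset is (n·P_0 − 42)/|n|² = -242/121 = -2.
P_0' = P_0 − 2t·n = (-29, 0, -13) − (-4)·(6, -9, 2) = (-5, -36, -5).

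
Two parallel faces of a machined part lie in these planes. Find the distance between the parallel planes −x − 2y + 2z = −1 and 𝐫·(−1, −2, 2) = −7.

2

With common normal n = (−1, −2, 2) (|n| = 3), the distance is |(-1) − (-7)|/|n| = 6/3 = 2.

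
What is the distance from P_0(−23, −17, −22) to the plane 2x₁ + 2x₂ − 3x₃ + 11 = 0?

3√17/17

d = |2·(-23) + 2·(-17) + (-3)·(-22) − (-11)| / √(4 + 4 + 9) = |-3| / √17 = 3√17/17.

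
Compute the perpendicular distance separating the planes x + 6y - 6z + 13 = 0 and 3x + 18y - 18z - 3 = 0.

14/√73

Divide the second equation by 3 to match normals: x + 6y - 6z = 1.
Both planes have normal n = (1, 6, -6), |n| = √73. Any point on the first plane is at distance |1 − (-13)|/|n| = 14/√73 = 14√73/73 from the second.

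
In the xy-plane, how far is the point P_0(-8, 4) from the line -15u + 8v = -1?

9

d = |(-15)·(-8) + 8·4 − (-1)| / √(225 + 64) = |153|/17 = 9.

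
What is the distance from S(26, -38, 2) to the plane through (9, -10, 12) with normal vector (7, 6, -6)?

1

The plane has equation n·(r − (9, -10, 12)) = 0, i.e. n·r = -69.
Then n·(26, -38, 2) - (-69) = 11.
|n| = √(49 + 36 + 36) = 11, so the distance is |11|/11 = 1.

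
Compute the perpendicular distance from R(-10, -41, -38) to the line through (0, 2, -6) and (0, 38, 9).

√269

A direction vector is d = (0, 36, 15).
AP = (-10, -43, -32), and AP × d = (507, 150, -360).
|AP × d|² = 409149 and |d|² = 1521, so the distance is √(409149/1521) = √269.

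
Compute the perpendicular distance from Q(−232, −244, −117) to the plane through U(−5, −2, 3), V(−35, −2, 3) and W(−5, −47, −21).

UV = (−30, 0, 0) and UW = (0, −45, −24), so a normal is n = UV × UW = (0, −720, 1350).
Then n·(−232, −244, −117) − 5490 = 12240.
|n| = √(0 + 518400 + 1822500) = 1530, so the distance is |12240|/1530 = 8.

8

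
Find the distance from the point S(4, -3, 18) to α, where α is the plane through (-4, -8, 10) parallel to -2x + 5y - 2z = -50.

7√33/33

Parallel planes share the normal n = (-2, 5, -2); since (-4, -8, 10) lies on the plane, its equation is -2x + 5y - 2z = -52.
Then n·(4, -3, 18) - (-52) = -7.
|n| = √(4 + 25 + 4) = √33, so the distance is |-7|/√33 = 7/√33.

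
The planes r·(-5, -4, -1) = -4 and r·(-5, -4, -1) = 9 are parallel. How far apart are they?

Both planes have normal n = (-5, -4, -1), |n| = √42. Any point on the first plane is at distance |9 − (-4)|/|n| = 13/√42 = 13√42/42 from the second.

13/√42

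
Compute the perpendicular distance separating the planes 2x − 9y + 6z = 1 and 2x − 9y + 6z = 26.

25/11

With common normal n = (2, −9, 6) (|n| = 11), the distance is |1 − 26|/|n| = 25/11.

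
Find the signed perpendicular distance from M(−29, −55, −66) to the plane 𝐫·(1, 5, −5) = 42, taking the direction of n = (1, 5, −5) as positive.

-16√51/51

n·M − 42 = -16.
|n| = √51, so the signed distance is -16√51/51.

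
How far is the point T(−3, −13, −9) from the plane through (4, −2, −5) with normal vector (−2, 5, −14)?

1

The plane has equation n·(r − (4, −2, −5)) = 0, i.e. n·r = 52.
n = (−2, 5, −14); n·P − 52 = 15; |n| = 15; distance = 15/15 = 1.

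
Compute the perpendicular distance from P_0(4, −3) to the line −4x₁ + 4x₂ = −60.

4√2

d = |(-4)·4 + 4·(-3) − (-60)| / √(16 + 16) = |32|/(4√2) = 4√2.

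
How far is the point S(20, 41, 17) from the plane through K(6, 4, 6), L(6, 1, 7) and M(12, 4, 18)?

KL = (0, −3, 1) and KM = (6, 0, 12), so a normal is n = KL × KM = (−36, 6, 18).
d = |(-36)·20 + 6·41 + 18·17 − (-84)| / √(1296 + 36 + 324) = |-84| / (6√46) = 7√46/23.

7√46/23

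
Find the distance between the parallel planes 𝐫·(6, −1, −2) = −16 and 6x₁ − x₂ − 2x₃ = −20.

With common normal n = (6, −1, −2) (|n| = √41), the distance is |(-16) − (-20)|/|n| = 4/√41.

4/√41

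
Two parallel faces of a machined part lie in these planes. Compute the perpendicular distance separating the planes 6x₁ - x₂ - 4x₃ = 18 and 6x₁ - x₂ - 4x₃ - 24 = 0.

With common normal n = (6, -1, -4) (|n| = √53), the distance is |18 − 24|/|n| = 6/√53 = 6√53/53.

6/√53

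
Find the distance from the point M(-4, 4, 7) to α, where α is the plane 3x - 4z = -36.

4/5

Normal vector n = (3, 0, -4), and n·(-4, 4, 7) - (-36) = -4.
|n| = √(9 + 0 + 16) = 5, so the distance is |-4|/5 = 4/5.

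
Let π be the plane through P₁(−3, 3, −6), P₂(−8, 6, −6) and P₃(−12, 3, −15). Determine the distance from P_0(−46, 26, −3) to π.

23√43/43

P₁P₂ = (−5, 3, 0) and P₁P₃ = (−9, 0, −9), so a normal is n = P₁P₂ × P₁P₃ = (−27, −45, 27).
Then n·(−46, 26, −3) − (−216) = 207.
|n| = √(729 + 2025 + 729) = 9√43, so the distance is |207|/(9√43) = 23/√43.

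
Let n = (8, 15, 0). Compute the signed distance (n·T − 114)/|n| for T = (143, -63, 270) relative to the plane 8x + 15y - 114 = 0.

n·T − 114 = 85.
|n| = 17, so the signed distance is 85/17 = 5.

5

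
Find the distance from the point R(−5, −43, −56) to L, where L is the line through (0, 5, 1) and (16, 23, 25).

3√106

A direction vector is d = (16, 18, 24).
AP = (−5, −48, −57), and AP × d = (−126, −792, 678).
|AP × d|² = 1102824 and |d|² = 1156, so the distance is √(1102824/1156) = √954 = 3√106.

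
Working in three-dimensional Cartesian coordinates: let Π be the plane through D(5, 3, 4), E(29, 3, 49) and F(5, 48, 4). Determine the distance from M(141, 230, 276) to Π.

8

DE = (24, 0, 45) and DF = (0, 45, 0), so a normal is n = DE × DF = (−2025, 0, 1080).
n = (−2025, 0, 1080); n·P − (-5805) = 18360; |n| = 2295; distance = 18360/2295 = 8.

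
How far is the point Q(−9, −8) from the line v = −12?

The normal to the line is n = (0, 1) with |n| = 1.
|n·Q − (-12)| = |-8 − (-12)| = 4, so the distance is 4/1 = 4.

4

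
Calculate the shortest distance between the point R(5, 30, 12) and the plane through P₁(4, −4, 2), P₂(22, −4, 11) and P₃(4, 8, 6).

11/7

P₁P₂ = (18, 0, 9) and P₁P₃ = (0, 12, 4), so a normal is n = P₁P₂ × P₁P₃ = (−108, −72, 216).
n = (−108, −72, 216); n·P − 288 = -396; |n| = 252; distance = 396/252 = 11/7.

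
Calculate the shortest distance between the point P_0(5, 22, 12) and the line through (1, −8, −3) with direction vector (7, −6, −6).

Direction vector d = (7, −6, −6).
AP = (4, 30, 15), and AP × d = (−90, 129, −234).
|AP × d|² = 79497 and |d|² = 121, so the distance is √(79497/121) = √657 = 3√73.

3√73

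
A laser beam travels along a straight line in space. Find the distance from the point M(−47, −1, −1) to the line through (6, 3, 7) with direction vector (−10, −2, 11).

3√221

Direction vector d = (−10, −2, 11).
AP = (−53, −4, −8), and AP × d = (−60, 663, 66).
|AP × d|² = 447525 and |d|² = 225, so the distance is √(447525/225) = √1989 = 3√221.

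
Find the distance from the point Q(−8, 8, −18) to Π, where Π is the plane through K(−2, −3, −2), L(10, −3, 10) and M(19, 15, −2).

KL = (12, 0, 12) and KM = (21, 18, 0), so a normal is n = KL × KM = (−216, 252, 216).
d = |(-216)·(-8) + 252·8 + 216·(-18) − (-756)| / √(46656 + 63504 + 46656) = |612| / 396 = 17/11.

17/11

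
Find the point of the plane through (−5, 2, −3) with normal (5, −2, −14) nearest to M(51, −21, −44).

n = (5, −2, −14), |n|² = 225, and n·M − 13 = 900.
t = 900/225 = 4, so the foot is M − t·n = (51, −21, −44) − 4·(5, −2, −14) = (31, −13, 12).

(31, -13, 12)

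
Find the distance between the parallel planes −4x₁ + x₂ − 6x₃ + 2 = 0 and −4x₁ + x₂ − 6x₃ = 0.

2√53/53

Both planes have normal n = (−4, 1, −6), |n| = √53. Any point on the first plane is at distance |0 − (-2)|/|n| = 2/√53 = 2√53/53 from the second.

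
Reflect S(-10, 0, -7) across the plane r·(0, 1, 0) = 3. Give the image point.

(-10, 6, -7)

n = (0, 1, 0), |n|² = 1, n·S − 3 = -3, so t = -3/1 = -3.
Foot F = S − (-3)·n = (-10, 3, -7); the reflection is 2F − S = (-10, 6, -7).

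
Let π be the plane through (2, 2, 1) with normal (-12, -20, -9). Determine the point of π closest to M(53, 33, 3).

(29, -7, -15)

The perpendicular from M has direction n = (-12, -20, -9): r = (53, 33, 3) + λ(-12, -20, -9).
Substitute into the plane: n·(M + λn) = -73 gives -1323 + 625λ = -73, so λ = 2.
Foot = (53, 33, 3) + 2·(-12, -20, -9) = (29, -7, -15).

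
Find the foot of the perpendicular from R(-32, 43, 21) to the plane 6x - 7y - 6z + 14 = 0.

(-2, 8, -9)

n = (6, -7, -6), |n|² = 121, and n·R − (-14) = -605.
t = -605/121 = -5, so the foot is R − t·n = (-32, 43, 21) − (-5)·(6, -7, -6) = (-2, 8, -9).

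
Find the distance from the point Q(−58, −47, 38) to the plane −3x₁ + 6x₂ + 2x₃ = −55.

n = (−3, 6, 2); n·P − (-55) = 23; |n| = 7; distance = 23/7.

23/7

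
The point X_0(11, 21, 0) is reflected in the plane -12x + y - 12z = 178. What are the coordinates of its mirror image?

With n = (-12, 1, -12), the signed offset is (n·X_0 − 178)/|n|² = -289/289 = -1.
X_0' = X_0 − 2t·n = (11, 21, 0) − (-2)·(-12, 1, -12) = (-13, 23, -24).

(-13, 23, -24)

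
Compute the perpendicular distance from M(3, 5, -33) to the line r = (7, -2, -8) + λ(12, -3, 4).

√521

Direction vector d = (12, -3, 4).
AP = (-4, 7, -25); AP·d = -169, |AP|² = 690, |d|² = 169.
distance² = |AP|² − (AP·d)²/|d|² = 690 − 28561/169 = 521, so the distance is √521.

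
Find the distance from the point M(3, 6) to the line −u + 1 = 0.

2

The normal to the line is n = (−1, 0) with |n| = 1.
|n·M − (-1)| = |-3 − (-1)| = 2, so the distance is 2/1 = 2.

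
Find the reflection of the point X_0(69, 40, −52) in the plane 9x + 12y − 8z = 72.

n = (9, 12, −8), |n|² = 289, n·X_0 − 72 = 1445, so t = 1445/289 = 5.
Foot F = X_0 − 5·n = (24, −20, −12); the reflection is 2F − X_0 = (−21, −80, 28).

(-21, -80, 28)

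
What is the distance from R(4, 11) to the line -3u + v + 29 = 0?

14√10/5

The normal to the line is n = (-3, 1) with |n| = √10.
|n·R − (-29)| = |-1 − (-29)| = 28, so the distance is 28/√10.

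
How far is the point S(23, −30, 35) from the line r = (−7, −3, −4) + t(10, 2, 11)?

Direction vector d = (10, 2, 11).
AP = (30, −27, 39), and AP × d = (−375, 60, 330).
|AP × d|² = 253125 and |d|² = 225, so the distance is √(253125/225) = √1125 = 15√5.

15√5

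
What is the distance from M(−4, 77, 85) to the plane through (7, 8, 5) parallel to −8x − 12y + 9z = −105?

20/17

Parallel planes share the normal n = (−8, −12, 9); since (7, 8, 5) lies on the plane, its equation is −8x − 12y + 9z = -107.
Then n·(−4, 77, 85) − (−107) = −20.
|n| = √(64 + 144 + 81) = 17, so the distance is |-20|/17 = 20/17.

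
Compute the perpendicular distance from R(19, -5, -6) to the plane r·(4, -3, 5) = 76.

3√2/2

n = (4, -3, 5); n·P − 76 = -15; |n| = 5√2; distance = 15/(5√2) = 3√2/2.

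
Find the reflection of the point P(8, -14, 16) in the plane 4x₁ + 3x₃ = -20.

(-24, -14, -8)

With n = (4, 0, 3), the signed offset is (n·P − (-20))/|n|² = 100/25 = 4.
P' = P − 2t·n = (8, -14, 16) − 8·(4, 0, 3) = (-24, -14, -8).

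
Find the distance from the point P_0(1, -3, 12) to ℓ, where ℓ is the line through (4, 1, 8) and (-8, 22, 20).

√41

A direction vector is d = (-12, 21, 12).
AP = (-3, -4, 4), and AP × d = (-132, -12, -111).
|AP × d|² = 29889 and |d|² = 729, so the distance is √(29889/729) = √41.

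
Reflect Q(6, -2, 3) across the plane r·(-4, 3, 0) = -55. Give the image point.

(14, -8, 3)

n = (-4, 3, 0), |n|² = 25, n·Q − (-55) = 25, so t = 25/25 = 1.
Foot F = Q − 1·n = (10, -5, 3); the reflection is 2F − Q = (14, -8, 3).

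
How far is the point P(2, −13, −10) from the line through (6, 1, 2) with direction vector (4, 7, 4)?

Direction vector d = (4, 7, 4).
AP = (−4, −14, −12); AP·d = -162, |AP|² = 356, |d|² = 81.
distance² = |AP|² − (AP·d)²/|d|² = 356 − 26244/81 = 32, so the distance is 4√2.

4√2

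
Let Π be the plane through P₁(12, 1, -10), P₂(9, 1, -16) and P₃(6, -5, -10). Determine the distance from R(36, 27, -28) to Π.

14/3

P₁P₂ = (-3, 0, -6) and P₁P₃ = (-6, -6, 0), so a normal is n = P₁P₂ × P₁P₃ = (-36, 36, 18).
Then n·(36, 27, -28) - (-576) = -252.
|n| = √(1296 + 1296 + 324) = 54, so the distance is |-252|/54 = 14/3.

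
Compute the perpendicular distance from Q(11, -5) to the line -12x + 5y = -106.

51/13

The normal to the line is n = (-12, 5) with |n| = 13.
|n·Q − (-106)| = |-157 − (-106)| = 51, so the distance is 51/13.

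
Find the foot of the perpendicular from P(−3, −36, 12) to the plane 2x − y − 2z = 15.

n = (2, −1, −2), |n|² = 9, and n·P − 15 = -9.
t = -9/9 = -1, so the foot is P − t·n = (−3, −36, 12) − (-1)·(2, −1, −2) = (−1, −37, 10).

(-1, -37, 10)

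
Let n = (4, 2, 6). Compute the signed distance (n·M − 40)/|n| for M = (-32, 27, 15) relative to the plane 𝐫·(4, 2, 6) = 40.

-6√14/7

n·M − 40 = -24.
|n| = 2√14, so the signed distance is -6√14/7.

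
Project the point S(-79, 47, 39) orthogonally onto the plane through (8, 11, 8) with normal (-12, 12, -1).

n = (-12, 12, -1), |n|² = 289, and n·S − 28 = 1445.
t = 1445/289 = 5, so the foot is S − t·n = (-79, 47, 39) − 5·(-12, 12, -1) = (-19, -13, 44).

(-19, -13, 44)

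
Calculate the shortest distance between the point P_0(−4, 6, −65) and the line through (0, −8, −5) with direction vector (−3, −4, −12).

Direction vector d = (−3, −4, −12).
AP = (−4, 14, −60), and AP × d = (−408, 132, 58).
|AP × d|² = 187252 and |d|² = 169, so the distance is √(187252/169) = √1108 = 2√277.

2√277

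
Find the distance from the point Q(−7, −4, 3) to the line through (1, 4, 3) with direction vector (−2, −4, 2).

4√2

Direction vector d = (−2, −4, 2).
AP = (−8, −8, 0); AP·d = 48, |AP|² = 128, |d|² = 24.
distance² = |AP|² − (AP·d)²/|d|² = 128 − 2304/24 = 32, so the distance is 4√2.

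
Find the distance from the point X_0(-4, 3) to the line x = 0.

d = |1·(-4) + 0·3 − 0| / √(1 + 0) = |-4|/1 = 4.

4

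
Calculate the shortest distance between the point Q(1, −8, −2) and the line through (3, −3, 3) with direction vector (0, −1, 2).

Direction vector d = (0, −1, 2).
AP = (−2, −5, −5); AP·d = -5, |AP|² = 54, |d|² = 5.
distance² = |AP|² − (AP·d)²/|d|² = 54 − 25/5 = 49, so the distance is 7.

7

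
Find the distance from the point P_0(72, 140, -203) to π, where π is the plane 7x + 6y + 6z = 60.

6

Normal vector n = (7, 6, 6), and n·(72, 140, -203) - 60 = 66.
|n| = √(49 + 36 + 36) = 11, so the distance is |66|/11 = 6.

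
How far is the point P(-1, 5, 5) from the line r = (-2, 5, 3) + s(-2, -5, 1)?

Direction vector d = (-2, -5, 1).
AP = (1, 0, 2); AP·d = 0, |AP|² = 5, |d|² = 30.
distance² = |AP|² − (AP·d)²/|d|² = 5 − 0/30 = 5, so the distance is √5.

√5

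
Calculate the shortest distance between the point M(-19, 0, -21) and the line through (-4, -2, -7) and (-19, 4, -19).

2√5

A direction vector is d = (-15, 6, -12).
AP = (-15, 2, -14), and AP × d = (60, 30, -60).
|AP × d|² = 8100 and |d|² = 405, so the distance is √(8100/405) = √20 = 2√5.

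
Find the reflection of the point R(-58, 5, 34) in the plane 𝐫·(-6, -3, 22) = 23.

n = (-6, -3, 22), |n|² = 529, n·R − 23 = 1058, so t = 1058/529 = 2.
Foot F = R − 2·n = (-46, 11, -10); the reflection is 2F − R = (-34, 17, -54).

(-34, 17, -54)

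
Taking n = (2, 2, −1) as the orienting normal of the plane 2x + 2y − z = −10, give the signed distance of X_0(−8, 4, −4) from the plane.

n·X_0 − (-10) = 6.
|n| = 3, so the signed distance is 6/3 = 2.

2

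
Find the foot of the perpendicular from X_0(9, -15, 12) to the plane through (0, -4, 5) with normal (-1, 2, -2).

(4, -5, 2)

n = (-1, 2, -2), |n|² = 9, and n·X_0 − (-18) = -45.
t = -45/9 = -5, so the foot is X_0 − t·n = (9, -15, 12) − (-5)·(-1, 2, -2) = (4, -5, 2).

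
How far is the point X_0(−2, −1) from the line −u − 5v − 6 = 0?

1/√26

The normal to the line is n = (−1, −5) with |n| = √26.
|n·X_0 − 6| = |7 − 6| = 1, so the distance is 1/√26 = √26/26.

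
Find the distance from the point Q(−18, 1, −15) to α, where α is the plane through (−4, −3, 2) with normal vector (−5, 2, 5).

The plane has equation n·(r − (−4, −3, 2)) = 0, i.e. n·r = 24.
n = (−5, 2, 5); n·P − 24 = -7; |n| = 3√6; distance = 7/(3√6) = 7√6/18.

7/(3√6)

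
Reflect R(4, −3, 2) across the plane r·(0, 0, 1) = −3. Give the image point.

(4, -3, -8)

With n = (0, 0, 1), the signed offset is (n·R − (-3))/|n|² = 5/1 = 5.
R' = R − 2t·n = (4, −3, 2) − 10·(0, 0, 1) = (4, −3, −8).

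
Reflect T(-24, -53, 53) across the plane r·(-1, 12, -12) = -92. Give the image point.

n = (-1, 12, -12), |n|² = 289, n·T − (-92) = -1156, so t = -1156/289 = -4.
Foot F = T − (-4)·n = (-28, -5, 5); the reflection is 2F − T = (-32, 43, -43).

(-32, 43, -43)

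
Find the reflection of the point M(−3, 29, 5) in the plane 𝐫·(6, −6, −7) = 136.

(33, -7, -37)

With n = (6, −6, −7), the signed offset is (n·M − 136)/|n|² = -363/121 = -3.
M' = M − 2t·n = (−3, 29, 5) − (-6)·(6, −6, −7) = (33, −7, −37).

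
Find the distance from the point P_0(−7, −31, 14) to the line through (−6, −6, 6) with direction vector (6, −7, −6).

Direction vector d = (6, −7, −6).
AP = (−1, −25, 8); AP·d = 121, |AP|² = 690, |d|² = 121.
distance² = |AP|² − (AP·d)²/|d|² = 690 − 14641/121 = 569, so the distance is √569.

√569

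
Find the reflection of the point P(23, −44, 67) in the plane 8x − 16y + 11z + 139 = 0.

n = (8, −16, 11), |n|² = 441, n·P − (-139) = 1764, so t = 1764/441 = 4.
Foot F = P − 4·n = (−9, 20, 23); the reflection is 2F − P = (−41, 84, −21).

(-41, 84, -21)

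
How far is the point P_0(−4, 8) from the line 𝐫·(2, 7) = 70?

The normal to the line is n = (2, 7) with |n| = √53.
|n·P_0 − 70| = |48 − 70| = 22, so the distance is 22/√53 = 22√53/53.

22/√53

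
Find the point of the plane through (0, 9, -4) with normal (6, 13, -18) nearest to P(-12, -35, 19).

(0, -9, -17)

The perpendicular from P has direction n = (6, 13, -18): r = (-12, -35, 19) + t(6, 13, -18).
Substitute into the plane: n·(P + tn) = 189 gives -869 + 529t = 189, so t = 2.
Foot = (-12, -35, 19) + 2·(6, 13, -18) = (0, -9, -17).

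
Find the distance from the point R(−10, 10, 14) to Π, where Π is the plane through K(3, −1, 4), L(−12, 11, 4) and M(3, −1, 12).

3/√41

KL = (−15, 12, 0) and KM = (0, 0, 8), so a normal is n = KL × KM = (96, 120, 0).
d = |96·(-10) + 120·10 − 168| / √(9216 + 14400 + 0) = |72| / (24√41) = 3√41/41.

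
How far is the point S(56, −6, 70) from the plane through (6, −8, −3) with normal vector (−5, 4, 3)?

23√2/10

The plane has equation n·(r − (6, −8, −3)) = 0, i.e. n·r = -71.
n = (−5, 4, 3); n·P − (-71) = -23; |n| = 5√2; distance = 23/(5√2) = 23√2/10.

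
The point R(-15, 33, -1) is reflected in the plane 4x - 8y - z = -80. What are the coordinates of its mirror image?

(9, -15, -7)

With n = (4, -8, -1), the signed offset is (n·R − (-80))/|n|² = -243/81 = -3.
R' = R − 2t·n = (-15, 33, -1) − (-6)·(4, -8, -1) = (9, -15, -7).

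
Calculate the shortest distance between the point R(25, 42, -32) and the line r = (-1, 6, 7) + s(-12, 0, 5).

2√493

Direction vector d = (-12, 0, 5).
AP = (26, 36, -39); AP·d = -507, |AP|² = 3493, |d|² = 169.
distance² = |AP|² − (AP·d)²/|d|² = 3493 − 257049/169 = 1972, so the distance is 2√493.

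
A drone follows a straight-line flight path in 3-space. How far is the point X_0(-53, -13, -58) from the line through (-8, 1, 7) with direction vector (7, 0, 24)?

√821

Direction vector d = (7, 0, 24).
AP = (-45, -14, -65), and AP × d = (-336, 625, 98).
|AP × d|² = 513125 and |d|² = 625, so the distance is √(513125/625) = √821.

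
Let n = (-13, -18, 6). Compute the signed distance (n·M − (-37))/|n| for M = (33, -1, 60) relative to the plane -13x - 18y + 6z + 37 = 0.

-14/23

n·M − (-37) = -14.
|n| = 23, so the signed distance is -14/23.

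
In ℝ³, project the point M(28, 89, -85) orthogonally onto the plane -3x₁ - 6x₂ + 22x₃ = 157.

n = (-3, -6, 22), |n|² = 529, and n·M − 157 = -2645.
t = -2645/529 = -5, so the foot is M − t·n = (28, 89, -85) − (-5)·(-3, -6, 22) = (13, 59, 25).

(13, 59, 25)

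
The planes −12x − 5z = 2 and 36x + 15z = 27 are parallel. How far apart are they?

Divide the second equation by -3 to match normals: −12x − 5z = -9.
With common normal n = (−12, 0, −5) (|n| = 13), the distance is |2 − (-9)|/|n| = 11/13.

11/13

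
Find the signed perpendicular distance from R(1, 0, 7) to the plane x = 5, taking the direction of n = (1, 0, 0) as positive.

n·R − 5 = -4.
|n| = 1, so the signed distance is -4/1 = -4.

-4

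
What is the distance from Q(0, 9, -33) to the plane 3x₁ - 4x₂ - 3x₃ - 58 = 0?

d = |3·0 + (-4)·9 + (-3)·(-33) − 58| / √(9 + 16 + 9) = |5| / √34 = 5√34/34.

5/√34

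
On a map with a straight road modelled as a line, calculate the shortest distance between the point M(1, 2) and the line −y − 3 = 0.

d = |0·1 + (-1)·2 − 3| / √(0 + 1) = |-5|/1 = 5.

5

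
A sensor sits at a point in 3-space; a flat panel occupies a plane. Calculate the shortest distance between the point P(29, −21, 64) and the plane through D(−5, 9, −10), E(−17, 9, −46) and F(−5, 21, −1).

22/13

DE = (−12, 0, −36) and DF = (0, 12, 9), so a normal is n = DE × DF = (432, 108, −144).
Then n·(29, −21, 64) − 252 = 792.
|n| = √(186624 + 11664 + 20736) = 468, so the distance is |792|/468 = 22/13.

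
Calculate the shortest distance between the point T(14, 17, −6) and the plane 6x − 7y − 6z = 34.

d = |6·14 + (-7)·17 + (-6)·(-6) − 34| / √(36 + 49 + 36) = |-33| / 11 = 3.

3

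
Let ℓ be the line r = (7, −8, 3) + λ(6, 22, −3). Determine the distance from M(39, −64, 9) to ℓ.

4√130

Direction vector d = (6, 22, −3).
AP = (32, −56, 6), and AP × d = (36, 132, 1040).
|AP × d|² = 1100320 and |d|² = 529, so the distance is √(1100320/529) = √2080 = 4√130.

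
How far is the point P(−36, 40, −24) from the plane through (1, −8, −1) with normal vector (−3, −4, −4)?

The plane has equation n·(r − (1, −8, −1)) = 0, i.e. n·r = 33.
Then n·(−36, 40, −24) − 33 = 11.
|n| = √(9 + 16 + 16) = √41, so the distance is |11|/√41 = 11/√41.

11√41/41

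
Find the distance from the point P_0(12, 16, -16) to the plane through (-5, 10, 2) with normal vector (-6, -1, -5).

The plane has equation n·(r − (-5, 10, 2)) = 0, i.e. n·r = 10.
Then n·(12, 16, -16) - 10 = -18.
|n| = √(36 + 1 + 25) = √62, so the distance is |-18|/√62 = 9√62/31.

9√62/31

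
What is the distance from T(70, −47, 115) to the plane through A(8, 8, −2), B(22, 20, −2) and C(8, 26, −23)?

5

AB = (14, 12, 0) and AC = (0, 18, −21), so a normal is n = AB × AC = (−252, 294, 252).
n = (−252, 294, 252); n·P − (-168) = -2310; |n| = 462; distance = 2310/462 = 5.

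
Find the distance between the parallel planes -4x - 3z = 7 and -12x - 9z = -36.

19/5

Divide the second equation by 3 to match normals: -4x - 3z = -12.
With common normal n = (-4, 0, -3) (|n| = 5), the distance is |7 − (-12)|/|n| = 19/5.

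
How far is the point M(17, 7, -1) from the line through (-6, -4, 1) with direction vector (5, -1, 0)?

Direction vector d = (5, -1, 0).
AP = (23, 11, -2), and AP × d = (-2, -10, -78).
|AP × d|² = 6188 and |d|² = 26, so the distance is √(6188/26) = √238.

√238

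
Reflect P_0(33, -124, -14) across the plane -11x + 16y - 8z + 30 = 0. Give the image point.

n = (-11, 16, -8), |n|² = 441, n·P_0 − (-30) = -2205, so t = -2205/441 = -5.
Foot F = P_0 − (-5)·n = (-22, -44, -54); the reflection is 2F − P_0 = (-77, 36, -94).

(-77, 36, -94)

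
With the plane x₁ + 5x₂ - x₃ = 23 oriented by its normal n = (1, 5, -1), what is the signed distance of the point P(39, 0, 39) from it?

n·P − 23 = -23.
|n| = 3√3, so the signed distance is -23√3/9.

-23√3/9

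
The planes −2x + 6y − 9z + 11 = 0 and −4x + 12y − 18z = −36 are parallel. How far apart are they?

7/11

Divide the second equation by 2 to match normals: −2x + 6y − 9z = -18.
With common normal n = (−2, 6, −9) (|n| = 11), the distance is |(-11) − (-18)|/|n| = 7/11.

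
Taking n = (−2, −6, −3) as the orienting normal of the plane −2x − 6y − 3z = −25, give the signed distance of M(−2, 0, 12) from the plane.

n·M − (-25) = -7.
|n| = 7, so the signed distance is -7/7 = -1.

-1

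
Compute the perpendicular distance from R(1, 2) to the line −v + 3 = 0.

The normal to the line is n = (0, −1) with |n| = 1.
|n·R − (-3)| = |-2 − (-3)| = 1, so the distance is 1/1 = 1.

1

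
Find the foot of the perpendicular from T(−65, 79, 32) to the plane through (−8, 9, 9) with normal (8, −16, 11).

The perpendicular from T has direction n = (8, −16, 11): r = (−65, 79, 32) + μ(8, −16, 11).
Substitute into the plane: n·(T + μn) = -109 gives -1432 + 441μ = -109, so μ = 3.
Foot = (−65, 79, 32) + 3·(8, −16, 11) = (−41, 31, 65).

(-41, 31, 65)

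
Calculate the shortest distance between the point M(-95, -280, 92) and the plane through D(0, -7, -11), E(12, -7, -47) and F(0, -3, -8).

7

DE = (12, 0, -36) and DF = (0, 4, 3), so a normal is n = DE × DF = (144, -36, 48).
Then n·(-95, -280, 92) - (-276) = 1092.
|n| = √(20736 + 1296 + 2304) = 156, so the distance is |1092|/156 = 7.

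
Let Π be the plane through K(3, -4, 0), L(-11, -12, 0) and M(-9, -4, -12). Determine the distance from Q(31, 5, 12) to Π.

KL = (-14, -8, 0) and KM = (-12, 0, -12), so a normal is n = KL × KM = (96, -168, -96).
n = (96, -168, -96); n·P − 960 = 24; |n| = 216; distance = 24/216 = 1/9.

1/9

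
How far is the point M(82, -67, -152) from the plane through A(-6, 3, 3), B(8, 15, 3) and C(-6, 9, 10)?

8

AB = (14, 12, 0) and AC = (0, 6, 7), so a normal is n = AB × AC = (84, -98, 84).
Then n·(82, -67, -152) - (-546) = 1232.
|n| = √(7056 + 9604 + 7056) = 154, so the distance is |1232|/154 = 8.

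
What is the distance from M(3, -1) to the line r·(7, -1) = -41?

d = |7·3 + (-1)·(-1) − (-41)| / √(49 + 1) = |63|/(5√2) = 63/(5√2).

63√2/10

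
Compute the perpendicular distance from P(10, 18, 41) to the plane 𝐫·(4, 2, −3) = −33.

Normal vector n = (4, 2, −3), and n·(10, 18, 41) − (−33) = −14.
|n| = √(16 + 4 + 9) = √29, so the distance is |-14|/√29 = 14/√29.

14√29/29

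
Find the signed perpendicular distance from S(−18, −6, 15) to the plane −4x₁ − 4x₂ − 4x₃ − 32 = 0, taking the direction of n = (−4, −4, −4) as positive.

n·S − 32 = 4.
|n| = 4√3, so the signed distance is 1/√3.

1/√3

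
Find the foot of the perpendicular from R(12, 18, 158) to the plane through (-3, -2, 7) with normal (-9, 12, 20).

The perpendicular from R has direction n = (-9, 12, 20): r = (12, 18, 158) + t(-9, 12, 20).
Substitute into the plane: n·(R + tn) = 143 gives 3268 + 625t = 143, so t = -5.
Foot = (12, 18, 158) + (-5)·(-9, 12, 20) = (57, -42, 58).

(57, -42, 58)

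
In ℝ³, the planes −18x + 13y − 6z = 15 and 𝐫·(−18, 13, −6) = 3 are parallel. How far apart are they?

With common normal n = (−18, 13, −6) (|n| = 23), the distance is |15 − 3|/|n| = 12/23.

12/23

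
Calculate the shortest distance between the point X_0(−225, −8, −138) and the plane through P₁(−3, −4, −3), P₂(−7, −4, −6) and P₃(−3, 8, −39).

P₁P₂ = (−4, 0, −3) and P₁P₃ = (0, 12, −36), so a normal is n = P₁P₂ × P₁P₃ = (36, −144, −48).
Then n·(−225, −8, −138) − 612 = −936.
|n| = √(1296 + 20736 + 2304) = 156, so the distance is |-936|/156 = 6.

6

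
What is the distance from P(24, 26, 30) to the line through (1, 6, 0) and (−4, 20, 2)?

A direction vector is d = (−5, 14, 2).
AP = (23, 20, 30), and AP × d = (−380, −196, 422).
|AP × d|² = 360900 and |d|² = 225, so the distance is √(360900/225) = √1604 = 2√401.

2√401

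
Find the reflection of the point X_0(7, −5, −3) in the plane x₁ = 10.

(13, -5, -3)

n = (1, 0, 0), |n|² = 1, n·X_0 − 10 = -3, so t = -3/1 = -3.
Foot F = X_0 − (-3)·n = (10, −5, −3); the reflection is 2F − X_0 = (13, −5, −3).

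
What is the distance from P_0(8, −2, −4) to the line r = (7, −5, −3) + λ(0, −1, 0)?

Direction vector d = (0, −1, 0).
AP = (1, 3, −1); AP·d = -3, |AP|² = 11, |d|² = 1.
distance² = |AP|² − (AP·d)²/|d|² = 11 − 9/1 = 2, so the distance is √2.

√2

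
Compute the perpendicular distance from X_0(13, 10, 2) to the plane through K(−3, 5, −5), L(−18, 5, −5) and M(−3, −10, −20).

√2

KL = (−15, 0, 0) and KM = (0, −15, −15), so a normal is n = KL × KM = (0, −225, 225).
Then n·(13, 10, 2) − (−2250) = 450.
|n| = √(0 + 50625 + 50625) = 225√2, so the distance is |450|/(225√2) = √2.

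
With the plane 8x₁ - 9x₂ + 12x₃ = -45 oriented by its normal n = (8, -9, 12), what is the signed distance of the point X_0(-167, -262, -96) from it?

n·X_0 − (-45) = -85.
|n| = 17, so the signed distance is -85/17 = -5.

-5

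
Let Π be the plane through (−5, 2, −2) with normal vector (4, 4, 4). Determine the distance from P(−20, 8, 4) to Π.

The plane has equation n·(r − (−5, 2, −2)) = 0, i.e. n·r = -20.
Then n·(−20, 8, 4) − (−20) = −12.
|n| = √(16 + 16 + 16) = 4√3, so the distance is |-12|/(4√3) = √3.

√3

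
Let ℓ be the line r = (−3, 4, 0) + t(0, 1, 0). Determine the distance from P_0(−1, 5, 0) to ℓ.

Direction vector d = (0, 1, 0).
AP = (2, 1, 0); AP·d = 1, |AP|² = 5, |d|² = 1.
distance² = |AP|² − (AP·d)²/|d|² = 5 − 1/1 = 4, so the distance is 2.

2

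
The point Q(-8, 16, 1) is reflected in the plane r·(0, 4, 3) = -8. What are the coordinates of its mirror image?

With n = (0, 4, 3), the signed offset is (n·Q − (-8))/|n|² = 75/25 = 3.
Q' = Q − 2t·n = (-8, 16, 1) − 6·(0, 4, 3) = (-8, -8, -17).

(-8, -8, -17)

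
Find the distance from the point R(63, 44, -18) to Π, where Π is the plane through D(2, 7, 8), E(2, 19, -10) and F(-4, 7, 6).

DE = (0, 12, -18) and DF = (-6, 0, -2), so a normal is n = DE × DF = (-24, 108, 72).
Then n·(63, 44, -18) - 1284 = 660.
|n| = √(576 + 11664 + 5184) = 132, so the distance is |660|/132 = 5.

5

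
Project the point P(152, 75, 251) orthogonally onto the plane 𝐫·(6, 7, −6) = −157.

The perpendicular from P has direction n = (6, 7, −6): r = (152, 75, 251) + λ(6, 7, −6).
Substitute into the plane: n·(P + λn) = -157 gives -69 + 121λ = -157, so λ = -8/11.
Foot = (152, 75, 251) + (-8/11)·(6, 7, −6) = (1624/11, 769/11, 2809/11).

(1624/11, 769/11, 2809/11)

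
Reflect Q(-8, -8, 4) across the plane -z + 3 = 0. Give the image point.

n = (0, 0, -1), |n|² = 1, n·Q − (-3) = -1, so t = -1/1 = -1.
Foot F = Q − (-1)·n = (-8, -8, 3); the reflection is 2F − Q = (-8, -8, 2).

(-8, -8, 2)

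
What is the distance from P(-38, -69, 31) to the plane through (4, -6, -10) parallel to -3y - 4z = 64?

5

Parallel planes share the normal n = (0, -3, -4); since (4, -6, -10) lies on the plane, its equation is -3y - 4z = 58.
n = (0, -3, -4); n·P − 58 = 25; |n| = 5; distance = 25/5 = 5.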